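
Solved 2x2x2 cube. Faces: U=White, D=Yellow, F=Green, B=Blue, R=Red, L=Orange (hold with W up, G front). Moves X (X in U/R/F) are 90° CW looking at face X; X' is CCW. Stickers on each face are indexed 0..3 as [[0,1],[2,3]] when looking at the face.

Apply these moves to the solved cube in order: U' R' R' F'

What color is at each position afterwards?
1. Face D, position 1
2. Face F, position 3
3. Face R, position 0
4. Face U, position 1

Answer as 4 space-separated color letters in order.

After move 1 (U'): U=WWWW F=OOGG R=GGRR B=RRBB L=BBOO
After move 2 (R'): R=GRGR U=WBWR F=OWGW D=YOYG B=YRYB
After move 3 (R'): R=RRGG U=WYWY F=OBGR D=YWYW B=GROB
After move 4 (F'): F=BROG U=WYRG R=WRYG D=BOYW L=BYOW
Query 1: D[1] = O
Query 2: F[3] = G
Query 3: R[0] = W
Query 4: U[1] = Y

Answer: O G W Y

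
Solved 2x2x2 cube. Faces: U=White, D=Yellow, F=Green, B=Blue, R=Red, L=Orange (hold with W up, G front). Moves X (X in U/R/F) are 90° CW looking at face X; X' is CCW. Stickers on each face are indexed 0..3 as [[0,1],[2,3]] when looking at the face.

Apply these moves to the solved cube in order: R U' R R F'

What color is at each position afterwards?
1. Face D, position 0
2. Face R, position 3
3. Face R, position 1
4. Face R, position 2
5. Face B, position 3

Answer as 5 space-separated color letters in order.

After move 1 (R): R=RRRR U=WGWG F=GYGY D=YBYB B=WBWB
After move 2 (U'): U=GGWW F=OOGY R=GYRR B=RRWB L=WBOO
After move 3 (R): R=RGRY U=GOWY F=OBGB D=YWYR B=WRGB
After move 4 (R): R=RRYG U=GBWB F=OWGR D=YGYW B=YROB
After move 5 (F'): F=WROG U=GBRY R=GRYG D=BOYW L=WBOW
Query 1: D[0] = B
Query 2: R[3] = G
Query 3: R[1] = R
Query 4: R[2] = Y
Query 5: B[3] = B

Answer: B G R Y B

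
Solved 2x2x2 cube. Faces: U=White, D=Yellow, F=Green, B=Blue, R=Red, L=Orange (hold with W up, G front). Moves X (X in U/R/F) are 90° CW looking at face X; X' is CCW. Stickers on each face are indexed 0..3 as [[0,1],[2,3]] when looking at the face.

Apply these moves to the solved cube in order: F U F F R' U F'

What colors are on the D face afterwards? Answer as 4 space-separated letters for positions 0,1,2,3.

Answer: W B Y W

Derivation:
After move 1 (F): F=GGGG U=WWOO R=WRWR D=RRYY L=OYOY
After move 2 (U): U=OWOW F=WRGG R=BBWR B=OYBB L=GGOY
After move 3 (F): F=GWGR U=OWYG R=OBWR D=WBYY L=GROR
After move 4 (F): F=GGRW U=OWRR R=YBGR D=WOYY L=GWOB
After move 5 (R'): R=BRYG U=OBRO F=GWRR D=WGYW B=YYOB
After move 6 (U): U=ROOB F=BRRR R=YYYG B=GWOB L=GWOB
After move 7 (F'): F=RRBR U=ROYY R=GYWG D=WBYW L=GBOO
Query: D face = WBYW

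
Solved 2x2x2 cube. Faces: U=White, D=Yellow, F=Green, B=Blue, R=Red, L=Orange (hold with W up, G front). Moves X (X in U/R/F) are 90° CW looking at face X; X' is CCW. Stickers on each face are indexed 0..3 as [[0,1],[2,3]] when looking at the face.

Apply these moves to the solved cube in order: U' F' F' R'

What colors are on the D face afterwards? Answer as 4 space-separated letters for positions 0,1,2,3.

After move 1 (U'): U=WWWW F=OOGG R=GGRR B=RRBB L=BBOO
After move 2 (F'): F=OGOG U=WWGR R=YGYR D=BOYY L=BWOW
After move 3 (F'): F=GGOO U=WWYY R=OGBR D=WWYY L=BROG
After move 4 (R'): R=GROB U=WBYR F=GWOY D=WGYO B=YRWB
Query: D face = WGYO

Answer: W G Y O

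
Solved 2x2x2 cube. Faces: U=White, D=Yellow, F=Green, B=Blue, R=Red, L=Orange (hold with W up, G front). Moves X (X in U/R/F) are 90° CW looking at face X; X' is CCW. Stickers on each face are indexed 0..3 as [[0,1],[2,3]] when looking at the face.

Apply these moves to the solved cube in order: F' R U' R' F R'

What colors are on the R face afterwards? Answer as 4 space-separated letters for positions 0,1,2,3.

Answer: R R W Y

Derivation:
After move 1 (F'): F=GGGG U=WWRR R=YRYR D=OOYY L=OWOW
After move 2 (R): R=YYRR U=WGRG F=GOGY D=OBYB B=RBWB
After move 3 (U'): U=GGWR F=OWGY R=GORR B=YYWB L=RBOW
After move 4 (R'): R=ORGR U=GWWY F=OGGR D=OWYY B=BYBB
After move 5 (F): F=GORG U=GWWB R=WRYR D=GOYY L=ROOW
After move 6 (R'): R=RRWY U=GBWB F=GWRB D=GOYG B=YYOB
Query: R face = RRWY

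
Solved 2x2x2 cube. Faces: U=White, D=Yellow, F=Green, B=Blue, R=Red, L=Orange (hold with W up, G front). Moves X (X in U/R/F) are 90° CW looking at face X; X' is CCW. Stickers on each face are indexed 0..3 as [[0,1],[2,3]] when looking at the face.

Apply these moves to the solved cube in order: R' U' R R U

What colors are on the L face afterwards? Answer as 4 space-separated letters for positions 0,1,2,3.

Answer: O Y O O

Derivation:
After move 1 (R'): R=RRRR U=WBWB F=GWGW D=YGYG B=YBYB
After move 2 (U'): U=BBWW F=OOGW R=GWRR B=RRYB L=YBOO
After move 3 (R): R=RGRW U=BOWW F=OGGG D=YYYR B=WRBB
After move 4 (R): R=RRWG U=BGWG F=OYGR D=YBYW B=WROB
After move 5 (U): U=WBGG F=RRGR R=WRWG B=YBOB L=OYOO
Query: L face = OYOO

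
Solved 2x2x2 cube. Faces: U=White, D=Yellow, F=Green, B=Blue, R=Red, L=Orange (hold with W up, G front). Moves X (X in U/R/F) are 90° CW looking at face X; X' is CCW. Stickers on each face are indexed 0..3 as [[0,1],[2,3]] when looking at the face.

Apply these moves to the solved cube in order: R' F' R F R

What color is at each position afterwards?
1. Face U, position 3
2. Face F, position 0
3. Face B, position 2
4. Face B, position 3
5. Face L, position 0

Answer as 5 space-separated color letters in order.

Answer: O G W B O

Derivation:
After move 1 (R'): R=RRRR U=WBWB F=GWGW D=YGYG B=YBYB
After move 2 (F'): F=WWGG U=WBRR R=GRYR D=OOYG L=OBOW
After move 3 (R): R=YGRR U=WWRG F=WOGG D=OYYY B=RBBB
After move 4 (F): F=GWGO U=WWWB R=RGGR D=RYYY L=OOOY
After move 5 (R): R=GRRG U=WWWO F=GYGY D=RBYR B=BBWB
Query 1: U[3] = O
Query 2: F[0] = G
Query 3: B[2] = W
Query 4: B[3] = B
Query 5: L[0] = O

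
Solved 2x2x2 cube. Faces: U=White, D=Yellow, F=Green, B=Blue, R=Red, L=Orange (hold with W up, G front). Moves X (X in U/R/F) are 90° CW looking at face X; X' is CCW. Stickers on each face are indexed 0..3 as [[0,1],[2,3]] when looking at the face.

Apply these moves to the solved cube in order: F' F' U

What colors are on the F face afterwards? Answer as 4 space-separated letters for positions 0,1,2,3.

Answer: O R G G

Derivation:
After move 1 (F'): F=GGGG U=WWRR R=YRYR D=OOYY L=OWOW
After move 2 (F'): F=GGGG U=WWYY R=OROR D=WWYY L=OROR
After move 3 (U): U=YWYW F=ORGG R=BBOR B=ORBB L=GGOR
Query: F face = ORGG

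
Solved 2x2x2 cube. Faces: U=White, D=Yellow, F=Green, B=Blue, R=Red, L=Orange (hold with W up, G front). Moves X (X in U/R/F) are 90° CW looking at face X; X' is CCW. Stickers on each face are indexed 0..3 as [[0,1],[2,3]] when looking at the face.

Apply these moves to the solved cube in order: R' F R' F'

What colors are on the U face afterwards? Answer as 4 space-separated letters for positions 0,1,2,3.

Answer: W Y R W

Derivation:
After move 1 (R'): R=RRRR U=WBWB F=GWGW D=YGYG B=YBYB
After move 2 (F): F=GGWW U=WBOO R=WRBR D=RRYG L=OYOG
After move 3 (R'): R=RRWB U=WYOY F=GBWO D=RGYW B=GBRB
After move 4 (F'): F=BOGW U=WYRW R=GRRB D=YGYW L=OYOO
Query: U face = WYRW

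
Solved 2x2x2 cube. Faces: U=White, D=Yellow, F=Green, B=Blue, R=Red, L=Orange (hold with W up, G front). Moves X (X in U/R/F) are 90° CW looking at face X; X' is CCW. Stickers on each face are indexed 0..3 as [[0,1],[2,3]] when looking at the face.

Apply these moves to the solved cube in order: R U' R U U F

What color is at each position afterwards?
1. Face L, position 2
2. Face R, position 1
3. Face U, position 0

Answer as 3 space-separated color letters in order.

After move 1 (R): R=RRRR U=WGWG F=GYGY D=YBYB B=WBWB
After move 2 (U'): U=GGWW F=OOGY R=GYRR B=RRWB L=WBOO
After move 3 (R): R=RGRY U=GOWY F=OBGB D=YWYR B=WRGB
After move 4 (U): U=WGYO F=RGGB R=WRRY B=WBGB L=OBOO
After move 5 (U): U=YWOG F=WRGB R=WBRY B=OBGB L=RGOO
After move 6 (F): F=GWBR U=YWOG R=OBGY D=RWYR L=RYOW
Query 1: L[2] = O
Query 2: R[1] = B
Query 3: U[0] = Y

Answer: O B Y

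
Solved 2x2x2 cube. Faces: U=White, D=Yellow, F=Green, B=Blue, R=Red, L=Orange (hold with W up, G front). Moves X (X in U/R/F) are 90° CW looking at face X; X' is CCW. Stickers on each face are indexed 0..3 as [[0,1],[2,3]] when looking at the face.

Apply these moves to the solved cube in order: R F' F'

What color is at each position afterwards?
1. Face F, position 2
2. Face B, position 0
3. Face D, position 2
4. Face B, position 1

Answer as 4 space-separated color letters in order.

Answer: Y W Y B

Derivation:
After move 1 (R): R=RRRR U=WGWG F=GYGY D=YBYB B=WBWB
After move 2 (F'): F=YYGG U=WGRR R=BRYR D=OOYB L=OGOW
After move 3 (F'): F=YGYG U=WGBY R=OROR D=GWYB L=OROR
Query 1: F[2] = Y
Query 2: B[0] = W
Query 3: D[2] = Y
Query 4: B[1] = B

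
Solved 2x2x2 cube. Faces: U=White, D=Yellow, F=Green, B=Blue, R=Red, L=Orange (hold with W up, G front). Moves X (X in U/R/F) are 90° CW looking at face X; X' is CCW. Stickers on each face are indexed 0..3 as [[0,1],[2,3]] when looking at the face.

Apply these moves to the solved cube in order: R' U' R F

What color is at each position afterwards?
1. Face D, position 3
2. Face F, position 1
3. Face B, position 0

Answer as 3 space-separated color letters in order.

Answer: R O W

Derivation:
After move 1 (R'): R=RRRR U=WBWB F=GWGW D=YGYG B=YBYB
After move 2 (U'): U=BBWW F=OOGW R=GWRR B=RRYB L=YBOO
After move 3 (R): R=RGRW U=BOWW F=OGGG D=YYYR B=WRBB
After move 4 (F): F=GOGG U=BOOB R=WGWW D=RRYR L=YYOY
Query 1: D[3] = R
Query 2: F[1] = O
Query 3: B[0] = W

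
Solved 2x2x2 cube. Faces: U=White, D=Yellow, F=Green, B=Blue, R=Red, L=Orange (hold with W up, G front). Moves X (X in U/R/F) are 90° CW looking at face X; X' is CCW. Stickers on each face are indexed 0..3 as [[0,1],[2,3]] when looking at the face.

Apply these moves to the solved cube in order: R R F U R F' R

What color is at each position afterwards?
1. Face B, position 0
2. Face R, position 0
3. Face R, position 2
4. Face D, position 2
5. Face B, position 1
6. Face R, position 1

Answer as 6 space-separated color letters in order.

After move 1 (R): R=RRRR U=WGWG F=GYGY D=YBYB B=WBWB
After move 2 (R): R=RRRR U=WYWY F=GBGB D=YWYW B=GBGB
After move 3 (F): F=GGBB U=WYOO R=WRYR D=RRYW L=OYOW
After move 4 (U): U=OWOY F=WRBB R=GBYR B=OYGB L=GGOW
After move 5 (R): R=YGRB U=OROB F=WRBW D=RGYO B=YYWB
After move 6 (F'): F=RWWB U=ORYR R=GGRB D=GWYO L=GBOO
After move 7 (R): R=RGBG U=OWYB F=RWWO D=GWYY B=RYRB
Query 1: B[0] = R
Query 2: R[0] = R
Query 3: R[2] = B
Query 4: D[2] = Y
Query 5: B[1] = Y
Query 6: R[1] = G

Answer: R R B Y Y G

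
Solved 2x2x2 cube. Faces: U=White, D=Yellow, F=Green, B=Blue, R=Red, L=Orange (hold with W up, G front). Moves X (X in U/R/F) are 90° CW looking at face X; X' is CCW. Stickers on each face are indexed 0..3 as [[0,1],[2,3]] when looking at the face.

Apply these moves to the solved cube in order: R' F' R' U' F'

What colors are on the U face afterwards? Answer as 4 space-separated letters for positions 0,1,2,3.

Answer: Y Y W G

Derivation:
After move 1 (R'): R=RRRR U=WBWB F=GWGW D=YGYG B=YBYB
After move 2 (F'): F=WWGG U=WBRR R=GRYR D=OOYG L=OBOW
After move 3 (R'): R=RRGY U=WYRY F=WBGR D=OWYG B=GBOB
After move 4 (U'): U=YYWR F=OBGR R=WBGY B=RROB L=GBOW
After move 5 (F'): F=BROG U=YYWG R=WBOY D=BWYG L=GROW
Query: U face = YYWG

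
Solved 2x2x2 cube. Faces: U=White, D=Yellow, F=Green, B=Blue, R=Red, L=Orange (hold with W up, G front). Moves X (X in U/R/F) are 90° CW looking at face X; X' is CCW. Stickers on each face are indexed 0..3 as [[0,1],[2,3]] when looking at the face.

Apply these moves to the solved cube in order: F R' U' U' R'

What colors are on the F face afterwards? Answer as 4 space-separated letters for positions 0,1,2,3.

Answer: Y O G W

Derivation:
After move 1 (F): F=GGGG U=WWOO R=WRWR D=RRYY L=OYOY
After move 2 (R'): R=RRWW U=WBOB F=GWGO D=RGYG B=YBRB
After move 3 (U'): U=BBWO F=OYGO R=GWWW B=RRRB L=YBOY
After move 4 (U'): U=BOBW F=YBGO R=OYWW B=GWRB L=RROY
After move 5 (R'): R=YWOW U=BRBG F=YOGW D=RBYO B=GWGB
Query: F face = YOGW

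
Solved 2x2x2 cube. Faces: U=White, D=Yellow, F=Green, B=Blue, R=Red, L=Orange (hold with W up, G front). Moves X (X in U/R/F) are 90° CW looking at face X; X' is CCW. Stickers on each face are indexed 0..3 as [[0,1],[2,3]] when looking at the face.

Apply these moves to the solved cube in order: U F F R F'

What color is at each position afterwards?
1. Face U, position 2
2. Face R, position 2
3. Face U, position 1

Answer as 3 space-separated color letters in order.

Answer: G W G

Derivation:
After move 1 (U): U=WWWW F=RRGG R=BBRR B=OOBB L=GGOO
After move 2 (F): F=GRGR U=WWOG R=WBWR D=RBYY L=GYOY
After move 3 (F): F=GGRR U=WWYY R=OBGR D=WWYY L=GROB
After move 4 (R): R=GORB U=WGYR F=GWRY D=WBYO B=YOWB
After move 5 (F'): F=WYGR U=WGGR R=BOWB D=RBYO L=GROY
Query 1: U[2] = G
Query 2: R[2] = W
Query 3: U[1] = G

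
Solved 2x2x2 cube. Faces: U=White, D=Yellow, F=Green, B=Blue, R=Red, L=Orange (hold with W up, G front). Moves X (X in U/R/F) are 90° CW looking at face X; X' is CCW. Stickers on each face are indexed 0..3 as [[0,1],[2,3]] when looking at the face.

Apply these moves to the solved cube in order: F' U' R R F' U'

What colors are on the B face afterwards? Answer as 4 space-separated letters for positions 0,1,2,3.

After move 1 (F'): F=GGGG U=WWRR R=YRYR D=OOYY L=OWOW
After move 2 (U'): U=WRWR F=OWGG R=GGYR B=YRBB L=BBOW
After move 3 (R): R=YGRG U=WWWG F=OOGY D=OBYY B=RRRB
After move 4 (R): R=RYGG U=WOWY F=OBGY D=ORYR B=GRWB
After move 5 (F'): F=BYOG U=WORG R=RYOG D=BWYR L=BYOW
After move 6 (U'): U=OGWR F=BYOG R=BYOG B=RYWB L=GROW
Query: B face = RYWB

Answer: R Y W B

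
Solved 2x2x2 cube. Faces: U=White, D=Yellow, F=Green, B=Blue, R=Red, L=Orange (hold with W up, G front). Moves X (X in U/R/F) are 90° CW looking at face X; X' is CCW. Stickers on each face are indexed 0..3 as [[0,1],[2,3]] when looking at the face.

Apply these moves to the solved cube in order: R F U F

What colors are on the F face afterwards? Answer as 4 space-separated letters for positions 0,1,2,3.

After move 1 (R): R=RRRR U=WGWG F=GYGY D=YBYB B=WBWB
After move 2 (F): F=GGYY U=WGOO R=WRGR D=RRYB L=OYOB
After move 3 (U): U=OWOG F=WRYY R=WBGR B=OYWB L=GGOB
After move 4 (F): F=YWYR U=OWBG R=OBGR D=GWYB L=GROR
Query: F face = YWYR

Answer: Y W Y R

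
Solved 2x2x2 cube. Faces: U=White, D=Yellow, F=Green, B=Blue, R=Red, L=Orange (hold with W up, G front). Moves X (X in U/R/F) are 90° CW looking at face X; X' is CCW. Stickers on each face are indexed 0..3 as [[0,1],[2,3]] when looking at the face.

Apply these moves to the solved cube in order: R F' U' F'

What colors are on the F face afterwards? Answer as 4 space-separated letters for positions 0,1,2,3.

After move 1 (R): R=RRRR U=WGWG F=GYGY D=YBYB B=WBWB
After move 2 (F'): F=YYGG U=WGRR R=BRYR D=OOYB L=OGOW
After move 3 (U'): U=GRWR F=OGGG R=YYYR B=BRWB L=WBOW
After move 4 (F'): F=GGOG U=GRYY R=OYOR D=BWYB L=WROW
Query: F face = GGOG

Answer: G G O G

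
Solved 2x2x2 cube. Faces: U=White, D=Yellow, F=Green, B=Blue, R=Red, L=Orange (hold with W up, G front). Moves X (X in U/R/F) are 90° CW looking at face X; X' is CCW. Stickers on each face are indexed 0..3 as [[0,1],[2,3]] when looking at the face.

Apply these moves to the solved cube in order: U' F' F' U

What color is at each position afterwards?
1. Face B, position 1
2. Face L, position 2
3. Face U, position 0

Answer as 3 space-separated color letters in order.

Answer: R O Y

Derivation:
After move 1 (U'): U=WWWW F=OOGG R=GGRR B=RRBB L=BBOO
After move 2 (F'): F=OGOG U=WWGR R=YGYR D=BOYY L=BWOW
After move 3 (F'): F=GGOO U=WWYY R=OGBR D=WWYY L=BROG
After move 4 (U): U=YWYW F=OGOO R=RRBR B=BRBB L=GGOG
Query 1: B[1] = R
Query 2: L[2] = O
Query 3: U[0] = Y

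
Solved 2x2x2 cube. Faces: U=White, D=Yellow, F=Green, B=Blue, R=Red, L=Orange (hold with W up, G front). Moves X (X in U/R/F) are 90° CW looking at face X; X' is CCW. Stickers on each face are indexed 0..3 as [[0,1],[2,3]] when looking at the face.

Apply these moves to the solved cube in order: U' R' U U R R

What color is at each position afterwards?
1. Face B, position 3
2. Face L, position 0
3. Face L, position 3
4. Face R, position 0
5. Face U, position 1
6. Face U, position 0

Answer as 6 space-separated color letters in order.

After move 1 (U'): U=WWWW F=OOGG R=GGRR B=RRBB L=BBOO
After move 2 (R'): R=GRGR U=WBWR F=OWGW D=YOYG B=YRYB
After move 3 (U): U=WWRB F=GRGW R=YRGR B=BBYB L=OWOO
After move 4 (U): U=RWBW F=YRGW R=BBGR B=OWYB L=GROO
After move 5 (R): R=GBRB U=RRBW F=YOGG D=YYYO B=WWWB
After move 6 (R): R=RGBB U=ROBG F=YYGO D=YWYW B=WWRB
Query 1: B[3] = B
Query 2: L[0] = G
Query 3: L[3] = O
Query 4: R[0] = R
Query 5: U[1] = O
Query 6: U[0] = R

Answer: B G O R O R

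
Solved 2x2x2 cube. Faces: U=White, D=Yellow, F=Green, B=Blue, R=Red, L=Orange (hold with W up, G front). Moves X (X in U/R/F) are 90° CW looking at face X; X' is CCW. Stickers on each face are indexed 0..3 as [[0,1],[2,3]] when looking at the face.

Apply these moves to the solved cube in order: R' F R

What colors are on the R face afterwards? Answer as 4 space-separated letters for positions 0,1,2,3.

Answer: B W R R

Derivation:
After move 1 (R'): R=RRRR U=WBWB F=GWGW D=YGYG B=YBYB
After move 2 (F): F=GGWW U=WBOO R=WRBR D=RRYG L=OYOG
After move 3 (R): R=BWRR U=WGOW F=GRWG D=RYYY B=OBBB
Query: R face = BWRR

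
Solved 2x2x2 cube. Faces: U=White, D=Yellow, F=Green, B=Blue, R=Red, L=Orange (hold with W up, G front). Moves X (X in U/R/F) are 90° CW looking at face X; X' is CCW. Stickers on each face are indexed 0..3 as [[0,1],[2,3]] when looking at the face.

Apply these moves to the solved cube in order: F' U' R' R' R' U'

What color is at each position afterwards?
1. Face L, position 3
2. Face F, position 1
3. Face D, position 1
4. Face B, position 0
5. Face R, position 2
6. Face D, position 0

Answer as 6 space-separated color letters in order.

After move 1 (F'): F=GGGG U=WWRR R=YRYR D=OOYY L=OWOW
After move 2 (U'): U=WRWR F=OWGG R=GGYR B=YRBB L=BBOW
After move 3 (R'): R=GRGY U=WBWY F=ORGR D=OWYG B=YROB
After move 4 (R'): R=RYGG U=WOWY F=OBGY D=ORYR B=GRWB
After move 5 (R'): R=YGRG U=WWWG F=OOGY D=OBYY B=RRRB
After move 6 (U'): U=WGWW F=BBGY R=OORG B=YGRB L=RROW
Query 1: L[3] = W
Query 2: F[1] = B
Query 3: D[1] = B
Query 4: B[0] = Y
Query 5: R[2] = R
Query 6: D[0] = O

Answer: W B B Y R O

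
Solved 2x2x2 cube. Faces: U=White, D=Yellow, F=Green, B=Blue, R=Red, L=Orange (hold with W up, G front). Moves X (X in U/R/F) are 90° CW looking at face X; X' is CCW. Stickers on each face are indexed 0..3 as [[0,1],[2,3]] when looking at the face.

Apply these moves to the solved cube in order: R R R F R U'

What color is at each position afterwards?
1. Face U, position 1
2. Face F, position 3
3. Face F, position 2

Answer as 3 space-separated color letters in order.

Answer: W G W

Derivation:
After move 1 (R): R=RRRR U=WGWG F=GYGY D=YBYB B=WBWB
After move 2 (R): R=RRRR U=WYWY F=GBGB D=YWYW B=GBGB
After move 3 (R): R=RRRR U=WBWB F=GWGW D=YGYG B=YBYB
After move 4 (F): F=GGWW U=WBOO R=WRBR D=RRYG L=OYOG
After move 5 (R): R=BWRR U=WGOW F=GRWG D=RYYY B=OBBB
After move 6 (U'): U=GWWO F=OYWG R=GRRR B=BWBB L=OBOG
Query 1: U[1] = W
Query 2: F[3] = G
Query 3: F[2] = W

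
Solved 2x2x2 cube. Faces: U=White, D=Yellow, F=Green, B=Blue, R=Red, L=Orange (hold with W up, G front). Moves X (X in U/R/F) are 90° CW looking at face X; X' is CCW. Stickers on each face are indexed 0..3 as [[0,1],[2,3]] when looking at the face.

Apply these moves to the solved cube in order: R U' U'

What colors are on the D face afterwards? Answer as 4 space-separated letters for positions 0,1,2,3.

Answer: Y B Y B

Derivation:
After move 1 (R): R=RRRR U=WGWG F=GYGY D=YBYB B=WBWB
After move 2 (U'): U=GGWW F=OOGY R=GYRR B=RRWB L=WBOO
After move 3 (U'): U=GWGW F=WBGY R=OORR B=GYWB L=RROO
Query: D face = YBYB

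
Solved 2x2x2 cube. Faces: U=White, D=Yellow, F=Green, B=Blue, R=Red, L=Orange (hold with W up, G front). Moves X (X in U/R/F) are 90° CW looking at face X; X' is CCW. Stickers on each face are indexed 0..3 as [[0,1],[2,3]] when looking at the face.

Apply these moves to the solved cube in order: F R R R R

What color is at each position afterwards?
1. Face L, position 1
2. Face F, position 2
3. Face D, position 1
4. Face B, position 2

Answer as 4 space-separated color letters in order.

Answer: Y G R B

Derivation:
After move 1 (F): F=GGGG U=WWOO R=WRWR D=RRYY L=OYOY
After move 2 (R): R=WWRR U=WGOG F=GRGY D=RBYB B=OBWB
After move 3 (R): R=RWRW U=WROY F=GBGB D=RWYO B=GBGB
After move 4 (R): R=RRWW U=WBOB F=GWGO D=RGYG B=YBRB
After move 5 (R): R=WRWR U=WWOO F=GGGG D=RRYY B=BBBB
Query 1: L[1] = Y
Query 2: F[2] = G
Query 3: D[1] = R
Query 4: B[2] = B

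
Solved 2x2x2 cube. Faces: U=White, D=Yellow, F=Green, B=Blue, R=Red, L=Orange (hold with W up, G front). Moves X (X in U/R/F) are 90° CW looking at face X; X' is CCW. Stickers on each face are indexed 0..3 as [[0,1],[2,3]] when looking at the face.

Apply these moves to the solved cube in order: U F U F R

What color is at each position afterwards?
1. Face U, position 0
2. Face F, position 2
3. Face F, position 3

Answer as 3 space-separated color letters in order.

After move 1 (U): U=WWWW F=RRGG R=BBRR B=OOBB L=GGOO
After move 2 (F): F=GRGR U=WWOG R=WBWR D=RBYY L=GYOY
After move 3 (U): U=OWGW F=WBGR R=OOWR B=GYBB L=GROY
After move 4 (F): F=GWRB U=OWYR R=GOWR D=WOYY L=GROB
After move 5 (R): R=WGRO U=OWYB F=GORY D=WBYG B=RYWB
Query 1: U[0] = O
Query 2: F[2] = R
Query 3: F[3] = Y

Answer: O R Y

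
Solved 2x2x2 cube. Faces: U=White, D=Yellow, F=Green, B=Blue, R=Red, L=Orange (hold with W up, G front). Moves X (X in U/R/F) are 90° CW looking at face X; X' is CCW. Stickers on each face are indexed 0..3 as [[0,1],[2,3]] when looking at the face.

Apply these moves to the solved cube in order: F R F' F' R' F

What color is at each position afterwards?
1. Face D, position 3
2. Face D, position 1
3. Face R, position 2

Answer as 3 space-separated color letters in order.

After move 1 (F): F=GGGG U=WWOO R=WRWR D=RRYY L=OYOY
After move 2 (R): R=WWRR U=WGOG F=GRGY D=RBYB B=OBWB
After move 3 (F'): F=RYGG U=WGWR R=BWRR D=YYYB L=OGOO
After move 4 (F'): F=YGRG U=WGBR R=YWYR D=GOYB L=OROW
After move 5 (R'): R=WRYY U=WWBO F=YGRR D=GGYG B=BBOB
After move 6 (F): F=RYRG U=WWWR R=BROY D=YWYG L=OGOG
Query 1: D[3] = G
Query 2: D[1] = W
Query 3: R[2] = O

Answer: G W O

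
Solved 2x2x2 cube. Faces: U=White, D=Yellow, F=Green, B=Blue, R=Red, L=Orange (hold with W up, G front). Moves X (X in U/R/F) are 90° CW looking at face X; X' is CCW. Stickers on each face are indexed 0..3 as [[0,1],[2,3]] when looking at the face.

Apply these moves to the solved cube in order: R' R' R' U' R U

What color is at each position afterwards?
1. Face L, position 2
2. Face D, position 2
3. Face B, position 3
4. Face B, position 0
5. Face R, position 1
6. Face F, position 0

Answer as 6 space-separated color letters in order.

Answer: O Y B W R R

Derivation:
After move 1 (R'): R=RRRR U=WBWB F=GWGW D=YGYG B=YBYB
After move 2 (R'): R=RRRR U=WYWY F=GBGB D=YWYW B=GBGB
After move 3 (R'): R=RRRR U=WGWG F=GYGY D=YBYB B=WBWB
After move 4 (U'): U=GGWW F=OOGY R=GYRR B=RRWB L=WBOO
After move 5 (R): R=RGRY U=GOWY F=OBGB D=YWYR B=WRGB
After move 6 (U): U=WGYO F=RGGB R=WRRY B=WBGB L=OBOO
Query 1: L[2] = O
Query 2: D[2] = Y
Query 3: B[3] = B
Query 4: B[0] = W
Query 5: R[1] = R
Query 6: F[0] = R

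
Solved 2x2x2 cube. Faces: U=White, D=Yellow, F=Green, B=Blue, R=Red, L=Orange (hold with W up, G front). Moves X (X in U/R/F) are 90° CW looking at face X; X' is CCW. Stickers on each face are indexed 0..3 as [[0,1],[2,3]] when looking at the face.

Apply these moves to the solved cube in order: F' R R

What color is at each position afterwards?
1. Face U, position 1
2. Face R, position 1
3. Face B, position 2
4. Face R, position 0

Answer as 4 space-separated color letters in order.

Answer: O Y G R

Derivation:
After move 1 (F'): F=GGGG U=WWRR R=YRYR D=OOYY L=OWOW
After move 2 (R): R=YYRR U=WGRG F=GOGY D=OBYB B=RBWB
After move 3 (R): R=RYRY U=WORY F=GBGB D=OWYR B=GBGB
Query 1: U[1] = O
Query 2: R[1] = Y
Query 3: B[2] = G
Query 4: R[0] = R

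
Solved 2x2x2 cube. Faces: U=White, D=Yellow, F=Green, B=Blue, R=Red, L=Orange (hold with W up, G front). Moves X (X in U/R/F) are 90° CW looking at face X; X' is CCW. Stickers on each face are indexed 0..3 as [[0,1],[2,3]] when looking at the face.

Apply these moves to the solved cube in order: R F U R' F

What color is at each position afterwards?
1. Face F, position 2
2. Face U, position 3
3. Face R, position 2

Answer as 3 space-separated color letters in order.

After move 1 (R): R=RRRR U=WGWG F=GYGY D=YBYB B=WBWB
After move 2 (F): F=GGYY U=WGOO R=WRGR D=RRYB L=OYOB
After move 3 (U): U=OWOG F=WRYY R=WBGR B=OYWB L=GGOB
After move 4 (R'): R=BRWG U=OWOO F=WWYG D=RRYY B=BYRB
After move 5 (F): F=YWGW U=OWBG R=OROG D=WBYY L=GROR
Query 1: F[2] = G
Query 2: U[3] = G
Query 3: R[2] = O

Answer: G G O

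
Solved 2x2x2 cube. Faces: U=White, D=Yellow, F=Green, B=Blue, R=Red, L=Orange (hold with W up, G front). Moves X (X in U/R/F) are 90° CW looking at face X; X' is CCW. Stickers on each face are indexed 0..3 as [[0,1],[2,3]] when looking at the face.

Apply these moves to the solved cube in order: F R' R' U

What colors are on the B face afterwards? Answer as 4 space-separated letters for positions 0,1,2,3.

Answer: O Y G B

Derivation:
After move 1 (F): F=GGGG U=WWOO R=WRWR D=RRYY L=OYOY
After move 2 (R'): R=RRWW U=WBOB F=GWGO D=RGYG B=YBRB
After move 3 (R'): R=RWRW U=WROY F=GBGB D=RWYO B=GBGB
After move 4 (U): U=OWYR F=RWGB R=GBRW B=OYGB L=GBOY
Query: B face = OYGB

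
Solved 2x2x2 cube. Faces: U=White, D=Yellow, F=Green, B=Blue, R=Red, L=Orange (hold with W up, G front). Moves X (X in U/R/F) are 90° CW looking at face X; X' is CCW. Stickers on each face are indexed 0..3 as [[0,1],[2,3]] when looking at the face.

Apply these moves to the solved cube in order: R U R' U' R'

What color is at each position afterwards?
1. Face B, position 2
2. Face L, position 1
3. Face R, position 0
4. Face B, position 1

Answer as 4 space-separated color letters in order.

Answer: R O W R

Derivation:
After move 1 (R): R=RRRR U=WGWG F=GYGY D=YBYB B=WBWB
After move 2 (U): U=WWGG F=RRGY R=WBRR B=OOWB L=GYOO
After move 3 (R'): R=BRWR U=WWGO F=RWGG D=YRYY B=BOBB
After move 4 (U'): U=WOWG F=GYGG R=RWWR B=BRBB L=BOOO
After move 5 (R'): R=WRRW U=WBWB F=GOGG D=YYYG B=YRRB
Query 1: B[2] = R
Query 2: L[1] = O
Query 3: R[0] = W
Query 4: B[1] = R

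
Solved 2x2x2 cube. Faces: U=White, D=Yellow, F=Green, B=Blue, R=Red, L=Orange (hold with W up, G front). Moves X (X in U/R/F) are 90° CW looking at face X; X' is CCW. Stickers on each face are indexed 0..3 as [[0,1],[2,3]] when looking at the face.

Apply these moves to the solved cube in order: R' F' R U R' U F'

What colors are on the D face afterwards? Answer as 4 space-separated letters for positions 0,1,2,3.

Answer: W W Y G

Derivation:
After move 1 (R'): R=RRRR U=WBWB F=GWGW D=YGYG B=YBYB
After move 2 (F'): F=WWGG U=WBRR R=GRYR D=OOYG L=OBOW
After move 3 (R): R=YGRR U=WWRG F=WOGG D=OYYY B=RBBB
After move 4 (U): U=RWGW F=YGGG R=RBRR B=OBBB L=WOOW
After move 5 (R'): R=BRRR U=RBGO F=YWGW D=OGYG B=YBYB
After move 6 (U): U=GROB F=BRGW R=YBRR B=WOYB L=YWOW
After move 7 (F'): F=RWBG U=GRYR R=GBOR D=WWYG L=YBOO
Query: D face = WWYG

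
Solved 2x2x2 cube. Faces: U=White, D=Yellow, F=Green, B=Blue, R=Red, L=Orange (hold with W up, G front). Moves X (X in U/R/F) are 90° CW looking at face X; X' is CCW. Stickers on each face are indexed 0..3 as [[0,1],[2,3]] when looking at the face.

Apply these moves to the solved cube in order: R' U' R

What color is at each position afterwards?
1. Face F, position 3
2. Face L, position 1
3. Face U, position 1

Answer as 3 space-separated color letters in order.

Answer: G B O

Derivation:
After move 1 (R'): R=RRRR U=WBWB F=GWGW D=YGYG B=YBYB
After move 2 (U'): U=BBWW F=OOGW R=GWRR B=RRYB L=YBOO
After move 3 (R): R=RGRW U=BOWW F=OGGG D=YYYR B=WRBB
Query 1: F[3] = G
Query 2: L[1] = B
Query 3: U[1] = O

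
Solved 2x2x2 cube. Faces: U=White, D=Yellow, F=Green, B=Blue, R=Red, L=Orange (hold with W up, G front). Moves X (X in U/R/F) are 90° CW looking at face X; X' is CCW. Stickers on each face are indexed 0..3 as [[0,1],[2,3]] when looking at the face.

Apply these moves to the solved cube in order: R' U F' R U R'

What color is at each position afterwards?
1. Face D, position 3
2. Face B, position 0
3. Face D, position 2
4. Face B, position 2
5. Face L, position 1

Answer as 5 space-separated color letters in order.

After move 1 (R'): R=RRRR U=WBWB F=GWGW D=YGYG B=YBYB
After move 2 (U): U=WWBB F=RRGW R=YBRR B=OOYB L=GWOO
After move 3 (F'): F=RWRG U=WWYR R=GBYR D=WOYG L=GBOB
After move 4 (R): R=YGRB U=WWYG F=RORG D=WYYO B=ROWB
After move 5 (U): U=YWGW F=YGRG R=RORB B=GBWB L=ROOB
After move 6 (R'): R=OBRR U=YWGG F=YWRW D=WGYG B=OBYB
Query 1: D[3] = G
Query 2: B[0] = O
Query 3: D[2] = Y
Query 4: B[2] = Y
Query 5: L[1] = O

Answer: G O Y Y O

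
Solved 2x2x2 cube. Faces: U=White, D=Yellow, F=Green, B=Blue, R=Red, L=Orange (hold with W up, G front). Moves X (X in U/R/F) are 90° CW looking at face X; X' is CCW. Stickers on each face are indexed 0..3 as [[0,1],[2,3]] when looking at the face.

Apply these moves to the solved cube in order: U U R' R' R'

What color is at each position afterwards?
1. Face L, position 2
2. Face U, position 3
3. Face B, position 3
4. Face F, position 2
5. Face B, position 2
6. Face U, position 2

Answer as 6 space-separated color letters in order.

After move 1 (U): U=WWWW F=RRGG R=BBRR B=OOBB L=GGOO
After move 2 (U): U=WWWW F=BBGG R=OORR B=GGBB L=RROO
After move 3 (R'): R=OROR U=WBWG F=BWGW D=YBYG B=YGYB
After move 4 (R'): R=RROO U=WYWY F=BBGG D=YWYW B=GGBB
After move 5 (R'): R=RORO U=WBWG F=BYGY D=YBYG B=WGWB
Query 1: L[2] = O
Query 2: U[3] = G
Query 3: B[3] = B
Query 4: F[2] = G
Query 5: B[2] = W
Query 6: U[2] = W

Answer: O G B G W W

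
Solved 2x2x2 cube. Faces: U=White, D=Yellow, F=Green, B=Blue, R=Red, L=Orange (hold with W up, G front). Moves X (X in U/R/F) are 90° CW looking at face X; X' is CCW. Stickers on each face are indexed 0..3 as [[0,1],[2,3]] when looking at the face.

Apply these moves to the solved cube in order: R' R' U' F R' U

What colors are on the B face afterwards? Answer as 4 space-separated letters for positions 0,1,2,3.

After move 1 (R'): R=RRRR U=WBWB F=GWGW D=YGYG B=YBYB
After move 2 (R'): R=RRRR U=WYWY F=GBGB D=YWYW B=GBGB
After move 3 (U'): U=YYWW F=OOGB R=GBRR B=RRGB L=GBOO
After move 4 (F): F=GOBO U=YYOB R=WBWR D=RGYW L=GYOW
After move 5 (R'): R=BRWW U=YGOR F=GYBB D=ROYO B=WRGB
After move 6 (U): U=OYRG F=BRBB R=WRWW B=GYGB L=GYOW
Query: B face = GYGB

Answer: G Y G B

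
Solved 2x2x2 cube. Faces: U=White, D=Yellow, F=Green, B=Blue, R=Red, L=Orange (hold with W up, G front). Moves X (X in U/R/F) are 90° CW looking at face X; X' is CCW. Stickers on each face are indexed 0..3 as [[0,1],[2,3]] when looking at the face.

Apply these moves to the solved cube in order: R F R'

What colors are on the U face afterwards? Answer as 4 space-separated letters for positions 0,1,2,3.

After move 1 (R): R=RRRR U=WGWG F=GYGY D=YBYB B=WBWB
After move 2 (F): F=GGYY U=WGOO R=WRGR D=RRYB L=OYOB
After move 3 (R'): R=RRWG U=WWOW F=GGYO D=RGYY B=BBRB
Query: U face = WWOW

Answer: W W O W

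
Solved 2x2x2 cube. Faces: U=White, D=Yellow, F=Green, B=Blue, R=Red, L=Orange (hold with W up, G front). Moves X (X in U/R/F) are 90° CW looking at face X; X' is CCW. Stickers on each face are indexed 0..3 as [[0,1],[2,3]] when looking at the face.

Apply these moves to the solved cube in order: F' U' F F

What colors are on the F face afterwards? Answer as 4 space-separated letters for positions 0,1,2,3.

After move 1 (F'): F=GGGG U=WWRR R=YRYR D=OOYY L=OWOW
After move 2 (U'): U=WRWR F=OWGG R=GGYR B=YRBB L=BBOW
After move 3 (F): F=GOGW U=WRWB R=WGRR D=YGYY L=BOOO
After move 4 (F): F=GGWO U=WROO R=WGBR D=RWYY L=BYOG
Query: F face = GGWO

Answer: G G W O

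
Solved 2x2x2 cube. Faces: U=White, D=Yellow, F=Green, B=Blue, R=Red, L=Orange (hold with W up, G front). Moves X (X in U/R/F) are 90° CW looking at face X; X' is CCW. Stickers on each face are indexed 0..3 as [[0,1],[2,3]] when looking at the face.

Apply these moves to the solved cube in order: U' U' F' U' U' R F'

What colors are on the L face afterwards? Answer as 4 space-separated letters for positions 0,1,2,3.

Answer: Y G O W

Derivation:
After move 1 (U'): U=WWWW F=OOGG R=GGRR B=RRBB L=BBOO
After move 2 (U'): U=WWWW F=BBGG R=OORR B=GGBB L=RROO
After move 3 (F'): F=BGBG U=WWOR R=YOYR D=ROYY L=RWOW
After move 4 (U'): U=WRWO F=RWBG R=BGYR B=YOBB L=GGOW
After move 5 (U'): U=ROWW F=GGBG R=RWYR B=BGBB L=YOOW
After move 6 (R): R=YRRW U=RGWG F=GOBY D=RBYB B=WGOB
After move 7 (F'): F=OYGB U=RGYR R=BRRW D=OWYB L=YGOW
Query: L face = YGOW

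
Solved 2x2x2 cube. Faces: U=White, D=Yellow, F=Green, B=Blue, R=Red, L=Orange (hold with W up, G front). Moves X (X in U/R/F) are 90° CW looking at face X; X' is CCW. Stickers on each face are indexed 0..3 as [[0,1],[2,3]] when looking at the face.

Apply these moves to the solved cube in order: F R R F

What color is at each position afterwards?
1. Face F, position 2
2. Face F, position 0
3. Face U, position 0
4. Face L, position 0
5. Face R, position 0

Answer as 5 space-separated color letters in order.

After move 1 (F): F=GGGG U=WWOO R=WRWR D=RRYY L=OYOY
After move 2 (R): R=WWRR U=WGOG F=GRGY D=RBYB B=OBWB
After move 3 (R): R=RWRW U=WROY F=GBGB D=RWYO B=GBGB
After move 4 (F): F=GGBB U=WRYY R=OWYW D=RRYO L=OROW
Query 1: F[2] = B
Query 2: F[0] = G
Query 3: U[0] = W
Query 4: L[0] = O
Query 5: R[0] = O

Answer: B G W O O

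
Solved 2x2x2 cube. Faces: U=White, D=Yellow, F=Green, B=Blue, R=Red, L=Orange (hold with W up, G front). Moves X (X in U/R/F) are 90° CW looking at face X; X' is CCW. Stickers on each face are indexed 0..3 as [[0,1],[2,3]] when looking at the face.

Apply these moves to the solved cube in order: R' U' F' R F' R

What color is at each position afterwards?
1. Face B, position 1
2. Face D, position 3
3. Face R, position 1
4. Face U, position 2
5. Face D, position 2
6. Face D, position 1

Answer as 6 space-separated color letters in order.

After move 1 (R'): R=RRRR U=WBWB F=GWGW D=YGYG B=YBYB
After move 2 (U'): U=BBWW F=OOGW R=GWRR B=RRYB L=YBOO
After move 3 (F'): F=OWOG U=BBGR R=GWYR D=BOYG L=YWOW
After move 4 (R): R=YGRW U=BWGG F=OOOG D=BYYR B=RRBB
After move 5 (F'): F=OGOO U=BWYR R=YGBW D=WWYR L=YGOG
After move 6 (R): R=BYWG U=BGYO F=OWOR D=WBYR B=RRWB
Query 1: B[1] = R
Query 2: D[3] = R
Query 3: R[1] = Y
Query 4: U[2] = Y
Query 5: D[2] = Y
Query 6: D[1] = B

Answer: R R Y Y Y B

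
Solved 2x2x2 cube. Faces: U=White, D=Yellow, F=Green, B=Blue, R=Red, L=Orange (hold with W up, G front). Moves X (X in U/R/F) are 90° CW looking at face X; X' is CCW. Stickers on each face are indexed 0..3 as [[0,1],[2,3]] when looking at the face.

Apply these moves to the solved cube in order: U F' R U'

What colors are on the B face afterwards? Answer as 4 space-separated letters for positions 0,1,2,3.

Answer: Y Y W B

Derivation:
After move 1 (U): U=WWWW F=RRGG R=BBRR B=OOBB L=GGOO
After move 2 (F'): F=RGRG U=WWBR R=YBYR D=GOYY L=GWOW
After move 3 (R): R=YYRB U=WGBG F=RORY D=GBYO B=ROWB
After move 4 (U'): U=GGWB F=GWRY R=RORB B=YYWB L=ROOW
Query: B face = YYWB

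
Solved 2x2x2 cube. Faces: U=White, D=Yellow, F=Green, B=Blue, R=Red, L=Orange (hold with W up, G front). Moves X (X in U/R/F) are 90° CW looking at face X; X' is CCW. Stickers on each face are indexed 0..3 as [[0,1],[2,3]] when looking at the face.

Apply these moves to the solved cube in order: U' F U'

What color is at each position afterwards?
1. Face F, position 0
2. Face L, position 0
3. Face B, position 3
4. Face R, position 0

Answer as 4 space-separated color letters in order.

After move 1 (U'): U=WWWW F=OOGG R=GGRR B=RRBB L=BBOO
After move 2 (F): F=GOGO U=WWOB R=WGWR D=RGYY L=BYOY
After move 3 (U'): U=WBWO F=BYGO R=GOWR B=WGBB L=RROY
Query 1: F[0] = B
Query 2: L[0] = R
Query 3: B[3] = B
Query 4: R[0] = G

Answer: B R B G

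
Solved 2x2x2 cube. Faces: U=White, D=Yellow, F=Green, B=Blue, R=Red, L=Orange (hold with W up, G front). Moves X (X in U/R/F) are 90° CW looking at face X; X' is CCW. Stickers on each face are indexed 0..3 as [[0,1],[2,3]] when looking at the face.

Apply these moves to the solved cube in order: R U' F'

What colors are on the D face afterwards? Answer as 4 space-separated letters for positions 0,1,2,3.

Answer: B O Y B

Derivation:
After move 1 (R): R=RRRR U=WGWG F=GYGY D=YBYB B=WBWB
After move 2 (U'): U=GGWW F=OOGY R=GYRR B=RRWB L=WBOO
After move 3 (F'): F=OYOG U=GGGR R=BYYR D=BOYB L=WWOW
Query: D face = BOYB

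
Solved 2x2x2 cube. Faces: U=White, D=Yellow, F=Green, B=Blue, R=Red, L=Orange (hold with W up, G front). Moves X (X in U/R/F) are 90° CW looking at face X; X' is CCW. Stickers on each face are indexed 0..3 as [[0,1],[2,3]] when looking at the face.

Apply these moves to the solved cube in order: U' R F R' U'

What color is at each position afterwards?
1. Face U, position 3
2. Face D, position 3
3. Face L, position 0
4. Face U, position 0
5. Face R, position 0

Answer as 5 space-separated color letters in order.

After move 1 (U'): U=WWWW F=OOGG R=GGRR B=RRBB L=BBOO
After move 2 (R): R=RGRG U=WOWG F=OYGY D=YBYR B=WRWB
After move 3 (F): F=GOYY U=WOOB R=WGGG D=RRYR L=BYOB
After move 4 (R'): R=GGWG U=WWOW F=GOYB D=ROYY B=RRRB
After move 5 (U'): U=WWWO F=BYYB R=GOWG B=GGRB L=RROB
Query 1: U[3] = O
Query 2: D[3] = Y
Query 3: L[0] = R
Query 4: U[0] = W
Query 5: R[0] = G

Answer: O Y R W G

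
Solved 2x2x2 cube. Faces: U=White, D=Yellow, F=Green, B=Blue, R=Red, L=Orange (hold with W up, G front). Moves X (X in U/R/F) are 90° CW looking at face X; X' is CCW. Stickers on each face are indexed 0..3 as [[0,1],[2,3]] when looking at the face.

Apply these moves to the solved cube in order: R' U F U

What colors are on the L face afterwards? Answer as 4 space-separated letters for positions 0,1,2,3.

Answer: G R O G

Derivation:
After move 1 (R'): R=RRRR U=WBWB F=GWGW D=YGYG B=YBYB
After move 2 (U): U=WWBB F=RRGW R=YBRR B=OOYB L=GWOO
After move 3 (F): F=GRWR U=WWOW R=BBBR D=RYYG L=GYOG
After move 4 (U): U=OWWW F=BBWR R=OOBR B=GYYB L=GROG
Query: L face = GROG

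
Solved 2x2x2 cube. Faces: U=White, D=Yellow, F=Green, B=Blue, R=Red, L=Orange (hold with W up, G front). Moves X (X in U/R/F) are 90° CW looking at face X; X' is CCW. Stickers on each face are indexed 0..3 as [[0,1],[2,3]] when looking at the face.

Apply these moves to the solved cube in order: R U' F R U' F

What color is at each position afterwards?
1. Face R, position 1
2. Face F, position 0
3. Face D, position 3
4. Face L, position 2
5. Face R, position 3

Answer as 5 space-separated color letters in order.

Answer: G Y R O Y

Derivation:
After move 1 (R): R=RRRR U=WGWG F=GYGY D=YBYB B=WBWB
After move 2 (U'): U=GGWW F=OOGY R=GYRR B=RRWB L=WBOO
After move 3 (F): F=GOYO U=GGOB R=WYWR D=RGYB L=WYOB
After move 4 (R): R=WWRY U=GOOO F=GGYB D=RWYR B=BRGB
After move 5 (U'): U=OOGO F=WYYB R=GGRY B=WWGB L=BROB
After move 6 (F): F=YWBY U=OOBR R=GGOY D=RGYR L=BROW
Query 1: R[1] = G
Query 2: F[0] = Y
Query 3: D[3] = R
Query 4: L[2] = O
Query 5: R[3] = Y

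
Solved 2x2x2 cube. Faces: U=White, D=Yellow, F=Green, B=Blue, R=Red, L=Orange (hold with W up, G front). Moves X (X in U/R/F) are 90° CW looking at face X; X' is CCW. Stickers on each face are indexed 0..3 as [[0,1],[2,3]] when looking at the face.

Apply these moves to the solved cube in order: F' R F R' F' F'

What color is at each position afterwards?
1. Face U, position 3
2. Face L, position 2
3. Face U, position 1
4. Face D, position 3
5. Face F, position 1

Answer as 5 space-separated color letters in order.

Answer: R O W O Y

Derivation:
After move 1 (F'): F=GGGG U=WWRR R=YRYR D=OOYY L=OWOW
After move 2 (R): R=YYRR U=WGRG F=GOGY D=OBYB B=RBWB
After move 3 (F): F=GGYO U=WGWW R=RYGR D=RYYB L=OOOB
After move 4 (R'): R=YRRG U=WWWR F=GGYW D=RGYO B=BBYB
After move 5 (F'): F=GWGY U=WWYR R=GRRG D=OBYO L=OROW
After move 6 (F'): F=WYGG U=WWGR R=BROG D=RWYO L=OROY
Query 1: U[3] = R
Query 2: L[2] = O
Query 3: U[1] = W
Query 4: D[3] = O
Query 5: F[1] = Y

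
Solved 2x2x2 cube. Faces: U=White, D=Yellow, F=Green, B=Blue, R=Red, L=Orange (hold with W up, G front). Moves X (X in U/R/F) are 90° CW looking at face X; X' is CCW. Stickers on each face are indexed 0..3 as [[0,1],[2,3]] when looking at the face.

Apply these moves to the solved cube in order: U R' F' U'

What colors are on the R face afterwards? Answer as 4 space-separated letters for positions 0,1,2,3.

After move 1 (U): U=WWWW F=RRGG R=BBRR B=OOBB L=GGOO
After move 2 (R'): R=BRBR U=WBWO F=RWGW D=YRYG B=YOYB
After move 3 (F'): F=WWRG U=WBBB R=RRYR D=GOYG L=GOOW
After move 4 (U'): U=BBWB F=GORG R=WWYR B=RRYB L=YOOW
Query: R face = WWYR

Answer: W W Y R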